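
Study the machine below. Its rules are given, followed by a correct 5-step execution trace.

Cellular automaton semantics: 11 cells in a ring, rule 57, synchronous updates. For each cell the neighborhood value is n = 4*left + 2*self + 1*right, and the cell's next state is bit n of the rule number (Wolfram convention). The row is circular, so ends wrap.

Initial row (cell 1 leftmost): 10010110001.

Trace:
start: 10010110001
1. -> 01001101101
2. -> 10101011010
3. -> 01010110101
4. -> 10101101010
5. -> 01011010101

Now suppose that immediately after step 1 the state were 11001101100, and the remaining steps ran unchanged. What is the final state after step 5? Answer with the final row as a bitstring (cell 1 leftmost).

state after step 1 := 11001101100
2. -> 10101011010
3. -> 01010110101
4. -> 10101101010
5. -> 01011010101

01011010101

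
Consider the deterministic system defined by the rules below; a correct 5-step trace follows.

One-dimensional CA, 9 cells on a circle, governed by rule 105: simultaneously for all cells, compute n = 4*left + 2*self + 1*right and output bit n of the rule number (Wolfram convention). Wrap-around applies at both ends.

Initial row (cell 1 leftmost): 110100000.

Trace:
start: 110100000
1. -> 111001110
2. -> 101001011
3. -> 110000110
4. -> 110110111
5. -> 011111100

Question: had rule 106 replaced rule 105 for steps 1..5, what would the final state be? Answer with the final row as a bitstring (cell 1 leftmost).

100011111

(re-executing steps 1..5 under rule 106; state before step 1: 110100000)
1. -> 111000001
2. -> 001000011
3. -> 010000111
4. -> 100001101
5. -> 100011111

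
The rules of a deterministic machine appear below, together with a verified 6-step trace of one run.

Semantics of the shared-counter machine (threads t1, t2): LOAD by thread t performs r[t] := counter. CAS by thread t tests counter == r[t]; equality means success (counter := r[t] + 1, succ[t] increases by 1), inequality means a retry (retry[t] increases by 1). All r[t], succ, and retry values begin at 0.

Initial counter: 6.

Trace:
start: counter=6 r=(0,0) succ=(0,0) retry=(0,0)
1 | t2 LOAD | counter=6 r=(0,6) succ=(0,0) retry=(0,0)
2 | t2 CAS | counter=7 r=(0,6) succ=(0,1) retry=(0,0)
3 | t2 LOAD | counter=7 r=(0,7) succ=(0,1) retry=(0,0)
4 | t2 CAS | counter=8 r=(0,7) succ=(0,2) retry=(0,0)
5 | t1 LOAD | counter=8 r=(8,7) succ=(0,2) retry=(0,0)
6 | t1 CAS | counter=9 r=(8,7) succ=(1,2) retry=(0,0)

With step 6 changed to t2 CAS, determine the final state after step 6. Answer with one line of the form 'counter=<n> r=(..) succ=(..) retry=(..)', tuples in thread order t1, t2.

(re-executing from step 6 with the substitution; state before step 6: counter=8 r=(8,7) succ=(0,2) retry=(0,0))
6 | t2 CAS | counter=8 r=(8,7) succ=(0,2) retry=(0,1)

counter=8 r=(8,7) succ=(0,2) retry=(0,1)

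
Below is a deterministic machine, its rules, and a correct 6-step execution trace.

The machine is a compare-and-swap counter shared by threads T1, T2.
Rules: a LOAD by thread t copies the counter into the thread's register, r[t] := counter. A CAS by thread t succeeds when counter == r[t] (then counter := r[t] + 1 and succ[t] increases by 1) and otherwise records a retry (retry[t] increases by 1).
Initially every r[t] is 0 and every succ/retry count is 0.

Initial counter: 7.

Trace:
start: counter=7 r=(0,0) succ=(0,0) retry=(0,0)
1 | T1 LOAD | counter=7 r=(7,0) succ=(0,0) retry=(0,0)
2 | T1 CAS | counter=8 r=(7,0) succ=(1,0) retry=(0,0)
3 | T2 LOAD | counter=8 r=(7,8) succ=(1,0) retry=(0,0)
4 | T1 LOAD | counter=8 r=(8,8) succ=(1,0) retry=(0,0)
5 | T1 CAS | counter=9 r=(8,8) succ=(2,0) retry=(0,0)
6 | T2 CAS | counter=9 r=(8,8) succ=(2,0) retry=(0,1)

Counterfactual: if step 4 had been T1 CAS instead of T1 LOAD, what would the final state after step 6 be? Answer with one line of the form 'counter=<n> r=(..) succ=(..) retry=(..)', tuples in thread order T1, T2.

counter=9 r=(7,8) succ=(1,1) retry=(2,0)

(re-executing from step 4 with the substitution; state before step 4: counter=8 r=(7,8) succ=(1,0) retry=(0,0))
4 | T1 CAS | counter=8 r=(7,8) succ=(1,0) retry=(1,0)
5 | T1 CAS | counter=8 r=(7,8) succ=(1,0) retry=(2,0)
6 | T2 CAS | counter=9 r=(7,8) succ=(1,1) retry=(2,0)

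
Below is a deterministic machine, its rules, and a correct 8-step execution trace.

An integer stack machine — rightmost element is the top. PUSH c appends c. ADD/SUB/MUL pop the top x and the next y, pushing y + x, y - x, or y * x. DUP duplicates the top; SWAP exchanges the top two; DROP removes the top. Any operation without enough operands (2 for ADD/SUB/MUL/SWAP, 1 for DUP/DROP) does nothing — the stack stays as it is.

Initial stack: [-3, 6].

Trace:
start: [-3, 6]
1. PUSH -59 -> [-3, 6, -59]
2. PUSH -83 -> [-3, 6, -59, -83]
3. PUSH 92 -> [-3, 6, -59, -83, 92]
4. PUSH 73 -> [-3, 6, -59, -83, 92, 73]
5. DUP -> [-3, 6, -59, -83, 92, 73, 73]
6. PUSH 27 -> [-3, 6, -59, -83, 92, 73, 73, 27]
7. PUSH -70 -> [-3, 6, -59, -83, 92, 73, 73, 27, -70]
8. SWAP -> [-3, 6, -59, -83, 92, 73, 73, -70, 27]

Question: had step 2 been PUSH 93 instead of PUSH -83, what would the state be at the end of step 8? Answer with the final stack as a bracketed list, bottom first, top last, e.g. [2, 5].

(re-executing from step 2 with the substitution; state before step 2: [-3, 6, -59])
2. PUSH 93 -> [-3, 6, -59, 93]
3. PUSH 92 -> [-3, 6, -59, 93, 92]
4. PUSH 73 -> [-3, 6, -59, 93, 92, 73]
5. DUP -> [-3, 6, -59, 93, 92, 73, 73]
6. PUSH 27 -> [-3, 6, -59, 93, 92, 73, 73, 27]
7. PUSH -70 -> [-3, 6, -59, 93, 92, 73, 73, 27, -70]
8. SWAP -> [-3, 6, -59, 93, 92, 73, 73, -70, 27]

[-3, 6, -59, 93, 92, 73, 73, -70, 27]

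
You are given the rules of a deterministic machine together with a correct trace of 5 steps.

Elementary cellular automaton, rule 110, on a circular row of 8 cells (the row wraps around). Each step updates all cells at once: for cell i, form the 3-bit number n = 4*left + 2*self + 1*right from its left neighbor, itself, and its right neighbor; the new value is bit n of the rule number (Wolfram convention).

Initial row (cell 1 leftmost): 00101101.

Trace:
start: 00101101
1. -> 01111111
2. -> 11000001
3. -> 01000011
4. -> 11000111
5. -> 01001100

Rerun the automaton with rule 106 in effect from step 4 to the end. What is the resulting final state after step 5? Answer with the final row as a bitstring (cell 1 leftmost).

10001100

(re-executing steps 4..5 under rule 106; state before step 4: 01000011)
4. -> 10000111
5. -> 10001100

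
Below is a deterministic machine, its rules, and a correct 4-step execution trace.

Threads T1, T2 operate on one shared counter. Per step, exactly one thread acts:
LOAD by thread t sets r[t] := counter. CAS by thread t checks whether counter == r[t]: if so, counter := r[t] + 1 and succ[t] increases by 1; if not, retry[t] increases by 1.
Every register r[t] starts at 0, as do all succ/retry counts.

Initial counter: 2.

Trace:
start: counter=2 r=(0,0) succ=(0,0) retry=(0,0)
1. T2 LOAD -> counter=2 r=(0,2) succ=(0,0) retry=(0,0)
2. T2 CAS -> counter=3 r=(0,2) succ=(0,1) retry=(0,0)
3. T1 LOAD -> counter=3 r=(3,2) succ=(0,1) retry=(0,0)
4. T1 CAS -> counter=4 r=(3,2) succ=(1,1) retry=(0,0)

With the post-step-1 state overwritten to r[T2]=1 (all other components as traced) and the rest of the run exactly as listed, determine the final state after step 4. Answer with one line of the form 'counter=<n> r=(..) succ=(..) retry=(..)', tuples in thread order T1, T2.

counter=3 r=(2,1) succ=(1,0) retry=(0,1)

state after step 1 := counter=2 r=(0,1) succ=(0,0) retry=(0,0)
2. T2 CAS -> counter=2 r=(0,1) succ=(0,0) retry=(0,1)
3. T1 LOAD -> counter=2 r=(2,1) succ=(0,0) retry=(0,1)
4. T1 CAS -> counter=3 r=(2,1) succ=(1,0) retry=(0,1)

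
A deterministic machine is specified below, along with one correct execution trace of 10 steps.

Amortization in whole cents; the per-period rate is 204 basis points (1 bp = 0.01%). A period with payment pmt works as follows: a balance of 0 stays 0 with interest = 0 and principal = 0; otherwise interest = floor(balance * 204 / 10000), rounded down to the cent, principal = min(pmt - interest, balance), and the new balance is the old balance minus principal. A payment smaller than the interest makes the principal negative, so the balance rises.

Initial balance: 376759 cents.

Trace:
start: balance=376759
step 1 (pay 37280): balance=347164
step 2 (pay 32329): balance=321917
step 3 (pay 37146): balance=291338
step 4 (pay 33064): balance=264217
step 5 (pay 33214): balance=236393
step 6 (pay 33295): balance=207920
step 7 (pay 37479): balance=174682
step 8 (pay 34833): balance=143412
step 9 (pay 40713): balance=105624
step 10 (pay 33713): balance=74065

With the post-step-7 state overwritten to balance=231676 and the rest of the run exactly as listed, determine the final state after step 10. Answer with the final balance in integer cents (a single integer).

134620

state after step 7 := balance=231676
step 8 (pay 34833): balance=201569
step 9 (pay 40713): balance=164968
step 10 (pay 33713): balance=134620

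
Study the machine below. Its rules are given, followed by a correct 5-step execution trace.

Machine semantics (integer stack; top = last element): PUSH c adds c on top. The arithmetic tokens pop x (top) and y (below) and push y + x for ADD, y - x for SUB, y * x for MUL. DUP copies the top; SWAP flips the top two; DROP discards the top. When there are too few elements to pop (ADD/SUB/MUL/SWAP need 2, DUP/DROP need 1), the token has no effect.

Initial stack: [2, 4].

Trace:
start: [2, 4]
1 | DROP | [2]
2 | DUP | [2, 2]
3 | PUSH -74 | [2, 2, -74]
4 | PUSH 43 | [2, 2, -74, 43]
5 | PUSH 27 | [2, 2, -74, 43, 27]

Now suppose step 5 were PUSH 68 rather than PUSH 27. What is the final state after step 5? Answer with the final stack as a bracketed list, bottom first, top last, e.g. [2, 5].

(re-executing from step 5 with the substitution; state before step 5: [2, 2, -74, 43])
5 | PUSH 68 | [2, 2, -74, 43, 68]

[2, 2, -74, 43, 68]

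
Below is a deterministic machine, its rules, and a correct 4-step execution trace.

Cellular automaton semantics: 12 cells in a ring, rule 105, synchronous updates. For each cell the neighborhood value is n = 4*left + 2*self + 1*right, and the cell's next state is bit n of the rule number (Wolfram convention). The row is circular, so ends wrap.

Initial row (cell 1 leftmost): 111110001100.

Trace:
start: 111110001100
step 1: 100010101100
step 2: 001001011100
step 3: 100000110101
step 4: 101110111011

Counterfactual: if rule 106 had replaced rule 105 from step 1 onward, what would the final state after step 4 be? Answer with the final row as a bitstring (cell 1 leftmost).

(re-executing steps 1..4 under rule 106; state before step 1: 111110001100)
step 1: 100010011101
step 2: 100100110111
step 3: 101001111100
step 4: 010011000101

010011000101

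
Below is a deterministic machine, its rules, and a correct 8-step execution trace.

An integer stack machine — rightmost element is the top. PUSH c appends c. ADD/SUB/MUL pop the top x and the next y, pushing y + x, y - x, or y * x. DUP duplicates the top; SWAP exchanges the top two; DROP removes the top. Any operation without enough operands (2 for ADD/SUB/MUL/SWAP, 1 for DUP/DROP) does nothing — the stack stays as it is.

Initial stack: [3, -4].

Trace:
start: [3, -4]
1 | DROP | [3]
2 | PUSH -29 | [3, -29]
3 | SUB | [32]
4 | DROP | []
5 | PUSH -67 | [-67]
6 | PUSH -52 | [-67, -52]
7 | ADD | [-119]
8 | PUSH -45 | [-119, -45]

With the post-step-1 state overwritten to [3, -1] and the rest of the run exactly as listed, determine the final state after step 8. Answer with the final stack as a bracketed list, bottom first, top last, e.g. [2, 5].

state after step 1 := [3, -1]
2 | PUSH -29 | [3, -1, -29]
3 | SUB | [3, 28]
4 | DROP | [3]
5 | PUSH -67 | [3, -67]
6 | PUSH -52 | [3, -67, -52]
7 | ADD | [3, -119]
8 | PUSH -45 | [3, -119, -45]

[3, -119, -45]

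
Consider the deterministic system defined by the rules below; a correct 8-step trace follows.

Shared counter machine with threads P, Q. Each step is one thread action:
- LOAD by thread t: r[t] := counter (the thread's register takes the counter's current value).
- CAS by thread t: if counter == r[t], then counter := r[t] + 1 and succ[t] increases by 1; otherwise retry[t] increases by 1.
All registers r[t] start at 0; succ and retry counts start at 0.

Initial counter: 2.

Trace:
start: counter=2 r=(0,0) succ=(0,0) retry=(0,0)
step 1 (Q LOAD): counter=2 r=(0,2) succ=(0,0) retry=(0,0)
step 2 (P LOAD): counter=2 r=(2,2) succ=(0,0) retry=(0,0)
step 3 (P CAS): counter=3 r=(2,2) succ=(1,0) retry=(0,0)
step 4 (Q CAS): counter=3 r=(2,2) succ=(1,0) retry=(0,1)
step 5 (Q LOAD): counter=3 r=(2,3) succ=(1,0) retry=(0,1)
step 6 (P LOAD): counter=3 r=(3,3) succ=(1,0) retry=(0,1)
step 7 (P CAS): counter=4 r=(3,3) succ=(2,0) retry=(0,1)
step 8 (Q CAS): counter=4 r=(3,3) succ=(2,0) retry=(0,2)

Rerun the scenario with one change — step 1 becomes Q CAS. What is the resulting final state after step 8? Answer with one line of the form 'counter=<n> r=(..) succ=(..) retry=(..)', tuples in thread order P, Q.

counter=4 r=(3,3) succ=(2,0) retry=(0,3)

(re-executing from step 1 with the substitution; state before step 1: counter=2 r=(0,0) succ=(0,0) retry=(0,0))
step 1 (Q CAS): counter=2 r=(0,0) succ=(0,0) retry=(0,1)
step 2 (P LOAD): counter=2 r=(2,0) succ=(0,0) retry=(0,1)
step 3 (P CAS): counter=3 r=(2,0) succ=(1,0) retry=(0,1)
step 4 (Q CAS): counter=3 r=(2,0) succ=(1,0) retry=(0,2)
step 5 (Q LOAD): counter=3 r=(2,3) succ=(1,0) retry=(0,2)
step 6 (P LOAD): counter=3 r=(3,3) succ=(1,0) retry=(0,2)
step 7 (P CAS): counter=4 r=(3,3) succ=(2,0) retry=(0,2)
step 8 (Q CAS): counter=4 r=(3,3) succ=(2,0) retry=(0,3)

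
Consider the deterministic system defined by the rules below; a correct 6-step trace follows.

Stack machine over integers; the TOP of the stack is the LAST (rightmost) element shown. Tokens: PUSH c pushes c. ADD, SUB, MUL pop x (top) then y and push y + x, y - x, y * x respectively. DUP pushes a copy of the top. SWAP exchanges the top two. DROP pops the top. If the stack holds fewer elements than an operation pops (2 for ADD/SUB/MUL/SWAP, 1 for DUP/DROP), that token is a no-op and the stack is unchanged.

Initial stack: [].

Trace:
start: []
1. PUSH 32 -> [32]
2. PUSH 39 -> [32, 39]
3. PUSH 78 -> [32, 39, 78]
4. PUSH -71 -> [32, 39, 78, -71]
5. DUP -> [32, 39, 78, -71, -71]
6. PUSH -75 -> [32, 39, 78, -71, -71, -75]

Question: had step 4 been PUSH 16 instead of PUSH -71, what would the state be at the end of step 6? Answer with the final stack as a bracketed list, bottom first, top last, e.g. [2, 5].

(re-executing from step 4 with the substitution; state before step 4: [32, 39, 78])
4. PUSH 16 -> [32, 39, 78, 16]
5. DUP -> [32, 39, 78, 16, 16]
6. PUSH -75 -> [32, 39, 78, 16, 16, -75]

[32, 39, 78, 16, 16, -75]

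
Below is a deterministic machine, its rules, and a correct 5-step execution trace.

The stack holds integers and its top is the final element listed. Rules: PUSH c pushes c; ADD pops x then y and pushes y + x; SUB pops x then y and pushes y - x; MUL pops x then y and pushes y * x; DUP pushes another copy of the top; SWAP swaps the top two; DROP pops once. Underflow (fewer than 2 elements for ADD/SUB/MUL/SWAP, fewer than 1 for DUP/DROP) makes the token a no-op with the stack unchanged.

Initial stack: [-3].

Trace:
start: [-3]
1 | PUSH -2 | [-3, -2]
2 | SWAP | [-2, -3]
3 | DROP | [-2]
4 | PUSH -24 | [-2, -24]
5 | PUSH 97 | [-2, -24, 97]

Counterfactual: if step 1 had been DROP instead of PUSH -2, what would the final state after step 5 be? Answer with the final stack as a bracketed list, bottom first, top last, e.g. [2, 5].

[-24, 97]

(re-executing from step 1 with the substitution; state before step 1: [-3])
1 | DROP | []
2 | SWAP | []
3 | DROP | []
4 | PUSH -24 | [-24]
5 | PUSH 97 | [-24, 97]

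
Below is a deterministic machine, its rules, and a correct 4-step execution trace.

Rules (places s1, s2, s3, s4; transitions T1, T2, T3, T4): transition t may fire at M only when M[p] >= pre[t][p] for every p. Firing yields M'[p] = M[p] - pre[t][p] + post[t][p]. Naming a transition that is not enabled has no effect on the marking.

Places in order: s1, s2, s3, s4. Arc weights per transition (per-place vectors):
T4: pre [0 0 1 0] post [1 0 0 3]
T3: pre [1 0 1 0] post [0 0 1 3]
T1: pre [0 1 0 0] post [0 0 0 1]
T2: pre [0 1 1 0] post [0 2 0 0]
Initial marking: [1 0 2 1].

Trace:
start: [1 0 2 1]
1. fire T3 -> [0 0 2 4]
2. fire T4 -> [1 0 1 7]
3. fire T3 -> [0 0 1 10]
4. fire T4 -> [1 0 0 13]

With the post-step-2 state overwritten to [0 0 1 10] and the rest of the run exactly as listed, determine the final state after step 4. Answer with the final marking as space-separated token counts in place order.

1 0 0 13

state after step 2 := [0 0 1 10]
3. fire T3 -> [0 0 1 10]
4. fire T4 -> [1 0 0 13]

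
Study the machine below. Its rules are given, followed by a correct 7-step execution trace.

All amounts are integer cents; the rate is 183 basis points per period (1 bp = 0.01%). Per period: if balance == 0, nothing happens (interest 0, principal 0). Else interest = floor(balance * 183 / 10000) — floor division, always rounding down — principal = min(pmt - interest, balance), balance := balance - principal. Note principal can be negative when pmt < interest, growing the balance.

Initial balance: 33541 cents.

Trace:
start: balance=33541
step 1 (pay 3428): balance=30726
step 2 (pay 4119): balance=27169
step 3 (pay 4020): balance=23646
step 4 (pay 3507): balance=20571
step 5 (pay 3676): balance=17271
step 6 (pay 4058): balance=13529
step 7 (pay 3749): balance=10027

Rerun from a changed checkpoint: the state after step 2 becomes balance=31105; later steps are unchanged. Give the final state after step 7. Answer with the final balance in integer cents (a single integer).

state after step 2 := balance=31105
step 3 (pay 4020): balance=27654
step 4 (pay 3507): balance=24653
step 5 (pay 3676): balance=21428
step 6 (pay 4058): balance=17762
step 7 (pay 3749): balance=14338

14338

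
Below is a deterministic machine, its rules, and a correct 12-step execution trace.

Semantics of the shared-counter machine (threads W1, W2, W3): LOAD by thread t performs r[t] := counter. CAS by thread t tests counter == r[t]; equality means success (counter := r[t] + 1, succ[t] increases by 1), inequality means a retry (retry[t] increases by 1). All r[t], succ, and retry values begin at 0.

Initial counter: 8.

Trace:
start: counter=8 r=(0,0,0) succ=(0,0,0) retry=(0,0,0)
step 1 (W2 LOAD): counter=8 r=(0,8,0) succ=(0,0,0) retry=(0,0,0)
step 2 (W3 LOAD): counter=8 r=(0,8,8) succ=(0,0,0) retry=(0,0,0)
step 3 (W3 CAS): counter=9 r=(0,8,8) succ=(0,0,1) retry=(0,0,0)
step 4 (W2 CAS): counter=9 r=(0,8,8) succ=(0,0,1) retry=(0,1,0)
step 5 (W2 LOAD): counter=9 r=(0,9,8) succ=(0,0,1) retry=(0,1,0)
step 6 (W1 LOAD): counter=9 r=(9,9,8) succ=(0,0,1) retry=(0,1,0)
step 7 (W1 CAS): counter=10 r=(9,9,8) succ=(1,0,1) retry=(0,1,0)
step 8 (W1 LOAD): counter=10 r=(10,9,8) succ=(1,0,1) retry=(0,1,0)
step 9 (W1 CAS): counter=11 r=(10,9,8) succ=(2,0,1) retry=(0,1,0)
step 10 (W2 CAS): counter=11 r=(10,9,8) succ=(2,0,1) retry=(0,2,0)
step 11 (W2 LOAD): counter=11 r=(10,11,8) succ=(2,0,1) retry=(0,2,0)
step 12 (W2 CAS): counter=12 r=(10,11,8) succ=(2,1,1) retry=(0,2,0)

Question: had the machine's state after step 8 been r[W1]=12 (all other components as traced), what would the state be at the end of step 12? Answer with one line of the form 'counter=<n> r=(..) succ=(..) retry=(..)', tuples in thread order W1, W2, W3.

counter=11 r=(12,10,8) succ=(1,1,1) retry=(1,2,0)

state after step 8 := counter=10 r=(12,9,8) succ=(1,0,1) retry=(0,1,0)
step 9 (W1 CAS): counter=10 r=(12,9,8) succ=(1,0,1) retry=(1,1,0)
step 10 (W2 CAS): counter=10 r=(12,9,8) succ=(1,0,1) retry=(1,2,0)
step 11 (W2 LOAD): counter=10 r=(12,10,8) succ=(1,0,1) retry=(1,2,0)
step 12 (W2 CAS): counter=11 r=(12,10,8) succ=(1,1,1) retry=(1,2,0)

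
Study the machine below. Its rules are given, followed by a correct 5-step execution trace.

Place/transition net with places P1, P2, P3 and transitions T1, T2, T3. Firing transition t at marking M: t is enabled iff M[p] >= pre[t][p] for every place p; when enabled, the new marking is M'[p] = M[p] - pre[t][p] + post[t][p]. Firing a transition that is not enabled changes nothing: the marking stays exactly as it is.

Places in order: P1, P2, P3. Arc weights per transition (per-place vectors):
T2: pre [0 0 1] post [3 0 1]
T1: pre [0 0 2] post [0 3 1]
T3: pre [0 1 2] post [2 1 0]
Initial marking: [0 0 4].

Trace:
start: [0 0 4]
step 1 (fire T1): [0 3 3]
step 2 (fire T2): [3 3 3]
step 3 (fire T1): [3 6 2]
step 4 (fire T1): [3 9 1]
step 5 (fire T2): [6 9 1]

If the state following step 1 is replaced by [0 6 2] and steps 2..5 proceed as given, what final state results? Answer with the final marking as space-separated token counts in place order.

6 9 1

state after step 1 := [0 6 2]
step 2 (fire T2): [3 6 2]
step 3 (fire T1): [3 9 1]
step 4 (fire T1): [3 9 1]
step 5 (fire T2): [6 9 1]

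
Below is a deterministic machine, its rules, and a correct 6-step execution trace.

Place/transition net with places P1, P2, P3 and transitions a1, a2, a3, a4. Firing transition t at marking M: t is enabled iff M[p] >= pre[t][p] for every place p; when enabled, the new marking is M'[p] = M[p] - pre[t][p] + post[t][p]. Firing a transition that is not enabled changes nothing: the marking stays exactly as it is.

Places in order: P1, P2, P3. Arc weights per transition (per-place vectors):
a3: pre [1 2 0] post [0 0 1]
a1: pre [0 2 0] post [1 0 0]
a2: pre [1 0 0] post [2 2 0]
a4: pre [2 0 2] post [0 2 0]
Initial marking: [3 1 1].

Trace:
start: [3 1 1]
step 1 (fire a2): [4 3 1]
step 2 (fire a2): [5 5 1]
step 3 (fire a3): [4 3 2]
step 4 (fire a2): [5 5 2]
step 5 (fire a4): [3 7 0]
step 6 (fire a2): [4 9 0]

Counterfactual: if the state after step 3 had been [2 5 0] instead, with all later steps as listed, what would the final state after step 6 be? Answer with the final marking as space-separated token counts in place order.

4 9 0

state after step 3 := [2 5 0]
step 4 (fire a2): [3 7 0]
step 5 (fire a4): [3 7 0]
step 6 (fire a2): [4 9 0]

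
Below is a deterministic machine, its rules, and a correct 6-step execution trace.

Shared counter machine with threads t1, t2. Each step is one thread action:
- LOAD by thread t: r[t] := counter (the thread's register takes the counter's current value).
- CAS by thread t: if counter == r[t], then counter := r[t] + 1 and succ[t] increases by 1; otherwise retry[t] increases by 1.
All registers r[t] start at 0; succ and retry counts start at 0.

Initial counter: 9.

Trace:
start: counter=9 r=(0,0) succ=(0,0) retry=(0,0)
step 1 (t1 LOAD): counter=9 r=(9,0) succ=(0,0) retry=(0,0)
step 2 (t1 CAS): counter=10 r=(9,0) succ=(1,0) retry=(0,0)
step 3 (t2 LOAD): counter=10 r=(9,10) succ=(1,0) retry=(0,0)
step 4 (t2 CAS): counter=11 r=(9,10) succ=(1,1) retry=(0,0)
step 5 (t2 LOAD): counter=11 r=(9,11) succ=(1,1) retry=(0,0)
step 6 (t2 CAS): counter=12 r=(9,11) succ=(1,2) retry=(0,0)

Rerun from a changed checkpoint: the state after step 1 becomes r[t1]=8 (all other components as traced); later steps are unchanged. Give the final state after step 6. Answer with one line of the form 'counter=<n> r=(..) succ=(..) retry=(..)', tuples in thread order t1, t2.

counter=11 r=(8,10) succ=(0,2) retry=(1,0)

state after step 1 := counter=9 r=(8,0) succ=(0,0) retry=(0,0)
step 2 (t1 CAS): counter=9 r=(8,0) succ=(0,0) retry=(1,0)
step 3 (t2 LOAD): counter=9 r=(8,9) succ=(0,0) retry=(1,0)
step 4 (t2 CAS): counter=10 r=(8,9) succ=(0,1) retry=(1,0)
step 5 (t2 LOAD): counter=10 r=(8,10) succ=(0,1) retry=(1,0)
step 6 (t2 CAS): counter=11 r=(8,10) succ=(0,2) retry=(1,0)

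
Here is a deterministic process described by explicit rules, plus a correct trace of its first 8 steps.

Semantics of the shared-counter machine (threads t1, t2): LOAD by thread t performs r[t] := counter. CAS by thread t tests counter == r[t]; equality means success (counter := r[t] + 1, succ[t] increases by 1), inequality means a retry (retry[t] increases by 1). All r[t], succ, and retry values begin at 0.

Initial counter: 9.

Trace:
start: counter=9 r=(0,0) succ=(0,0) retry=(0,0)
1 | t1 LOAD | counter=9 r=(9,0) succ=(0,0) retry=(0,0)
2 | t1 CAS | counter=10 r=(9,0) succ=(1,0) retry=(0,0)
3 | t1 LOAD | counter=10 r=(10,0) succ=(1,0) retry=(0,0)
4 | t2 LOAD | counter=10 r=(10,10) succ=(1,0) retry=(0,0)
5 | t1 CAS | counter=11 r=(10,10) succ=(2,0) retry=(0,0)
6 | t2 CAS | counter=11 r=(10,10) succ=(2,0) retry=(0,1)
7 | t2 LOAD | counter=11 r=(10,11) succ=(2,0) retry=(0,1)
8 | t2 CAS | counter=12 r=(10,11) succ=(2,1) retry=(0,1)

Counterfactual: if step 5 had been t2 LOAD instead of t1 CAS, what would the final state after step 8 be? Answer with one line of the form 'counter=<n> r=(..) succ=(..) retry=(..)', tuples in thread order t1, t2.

counter=12 r=(10,11) succ=(1,2) retry=(0,0)

(re-executing from step 5 with the substitution; state before step 5: counter=10 r=(10,10) succ=(1,0) retry=(0,0))
5 | t2 LOAD | counter=10 r=(10,10) succ=(1,0) retry=(0,0)
6 | t2 CAS | counter=11 r=(10,10) succ=(1,1) retry=(0,0)
7 | t2 LOAD | counter=11 r=(10,11) succ=(1,1) retry=(0,0)
8 | t2 CAS | counter=12 r=(10,11) succ=(1,2) retry=(0,0)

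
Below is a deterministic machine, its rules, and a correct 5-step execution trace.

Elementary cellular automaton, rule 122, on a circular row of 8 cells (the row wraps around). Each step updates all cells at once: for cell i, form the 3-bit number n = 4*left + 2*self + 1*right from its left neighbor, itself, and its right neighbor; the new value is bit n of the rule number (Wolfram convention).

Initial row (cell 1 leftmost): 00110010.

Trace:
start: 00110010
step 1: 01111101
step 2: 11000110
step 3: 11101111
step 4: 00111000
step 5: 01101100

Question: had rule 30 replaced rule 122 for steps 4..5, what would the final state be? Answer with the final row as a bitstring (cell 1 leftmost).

(re-executing steps 4..5 under rule 30; state before step 4: 11101111)
step 4: 00001000
step 5: 00011100

00011100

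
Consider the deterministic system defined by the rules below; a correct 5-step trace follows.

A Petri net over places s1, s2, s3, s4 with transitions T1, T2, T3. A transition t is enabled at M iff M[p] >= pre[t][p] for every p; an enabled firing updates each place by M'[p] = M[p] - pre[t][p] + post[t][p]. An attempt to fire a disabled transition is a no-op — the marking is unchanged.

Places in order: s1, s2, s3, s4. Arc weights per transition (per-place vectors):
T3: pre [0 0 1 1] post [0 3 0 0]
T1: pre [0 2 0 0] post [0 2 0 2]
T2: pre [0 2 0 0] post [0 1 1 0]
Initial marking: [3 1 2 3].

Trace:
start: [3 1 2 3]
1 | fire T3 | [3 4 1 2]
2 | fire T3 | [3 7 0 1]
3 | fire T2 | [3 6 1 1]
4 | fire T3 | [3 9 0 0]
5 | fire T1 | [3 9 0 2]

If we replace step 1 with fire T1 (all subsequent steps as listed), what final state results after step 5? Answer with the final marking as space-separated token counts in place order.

(re-executing from step 1 with the substitution; state before step 1: [3 1 2 3])
1 | fire T1 | [3 1 2 3]
2 | fire T3 | [3 4 1 2]
3 | fire T2 | [3 3 2 2]
4 | fire T3 | [3 6 1 1]
5 | fire T1 | [3 6 1 3]

3 6 1 3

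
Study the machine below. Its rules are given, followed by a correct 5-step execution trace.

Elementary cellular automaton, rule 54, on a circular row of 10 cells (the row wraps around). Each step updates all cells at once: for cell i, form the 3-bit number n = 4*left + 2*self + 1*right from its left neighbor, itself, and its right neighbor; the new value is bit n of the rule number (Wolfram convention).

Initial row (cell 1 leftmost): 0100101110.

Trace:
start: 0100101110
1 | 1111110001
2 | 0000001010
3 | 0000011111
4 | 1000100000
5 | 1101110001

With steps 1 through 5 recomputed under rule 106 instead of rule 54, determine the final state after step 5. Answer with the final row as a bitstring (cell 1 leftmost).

0110111011

(re-executing steps 1..5 under rule 106; state before step 1: 0100101110)
1 | 1001011010
2 | 0010111101
3 | 0101100110
4 | 1011101110
5 | 0110111011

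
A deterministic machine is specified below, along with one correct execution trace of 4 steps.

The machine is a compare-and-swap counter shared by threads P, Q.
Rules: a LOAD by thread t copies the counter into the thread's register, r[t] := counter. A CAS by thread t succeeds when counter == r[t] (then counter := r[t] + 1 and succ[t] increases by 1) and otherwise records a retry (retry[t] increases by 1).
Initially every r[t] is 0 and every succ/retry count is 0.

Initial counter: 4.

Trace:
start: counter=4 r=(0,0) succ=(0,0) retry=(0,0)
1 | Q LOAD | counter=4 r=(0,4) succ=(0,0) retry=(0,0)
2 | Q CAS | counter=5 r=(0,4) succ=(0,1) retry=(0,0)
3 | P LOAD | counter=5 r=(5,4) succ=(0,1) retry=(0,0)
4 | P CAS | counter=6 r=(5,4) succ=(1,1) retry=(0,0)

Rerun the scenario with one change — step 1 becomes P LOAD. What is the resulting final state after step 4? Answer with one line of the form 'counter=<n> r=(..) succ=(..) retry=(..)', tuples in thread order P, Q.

(re-executing from step 1 with the substitution; state before step 1: counter=4 r=(0,0) succ=(0,0) retry=(0,0))
1 | P LOAD | counter=4 r=(4,0) succ=(0,0) retry=(0,0)
2 | Q CAS | counter=4 r=(4,0) succ=(0,0) retry=(0,1)
3 | P LOAD | counter=4 r=(4,0) succ=(0,0) retry=(0,1)
4 | P CAS | counter=5 r=(4,0) succ=(1,0) retry=(0,1)

counter=5 r=(4,0) succ=(1,0) retry=(0,1)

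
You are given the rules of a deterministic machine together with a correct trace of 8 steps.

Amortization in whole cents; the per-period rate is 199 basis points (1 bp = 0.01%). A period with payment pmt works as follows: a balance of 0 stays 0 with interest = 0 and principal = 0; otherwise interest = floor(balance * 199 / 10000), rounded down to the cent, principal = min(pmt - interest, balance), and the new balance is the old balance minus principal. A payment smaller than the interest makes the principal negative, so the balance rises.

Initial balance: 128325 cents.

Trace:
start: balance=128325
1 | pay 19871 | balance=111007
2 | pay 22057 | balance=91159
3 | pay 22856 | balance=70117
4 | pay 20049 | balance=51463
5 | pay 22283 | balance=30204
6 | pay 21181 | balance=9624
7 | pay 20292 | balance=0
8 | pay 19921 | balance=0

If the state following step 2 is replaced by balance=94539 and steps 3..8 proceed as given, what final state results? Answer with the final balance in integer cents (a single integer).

state after step 2 := balance=94539
3 | pay 22856 | balance=73564
4 | pay 20049 | balance=54978
5 | pay 22283 | balance=33789
6 | pay 21181 | balance=13280
7 | pay 20292 | balance=0
8 | pay 19921 | balance=0

0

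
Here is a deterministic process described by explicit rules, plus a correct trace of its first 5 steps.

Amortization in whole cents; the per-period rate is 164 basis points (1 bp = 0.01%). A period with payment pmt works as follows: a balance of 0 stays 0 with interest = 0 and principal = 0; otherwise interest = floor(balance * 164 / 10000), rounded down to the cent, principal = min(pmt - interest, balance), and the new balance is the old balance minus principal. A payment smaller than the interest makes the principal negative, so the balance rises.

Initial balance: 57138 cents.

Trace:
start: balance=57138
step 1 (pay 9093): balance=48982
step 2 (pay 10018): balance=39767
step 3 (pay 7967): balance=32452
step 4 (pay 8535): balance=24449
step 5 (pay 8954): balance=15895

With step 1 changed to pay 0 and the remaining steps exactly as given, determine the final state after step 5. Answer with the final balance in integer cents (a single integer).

25599

(re-executing from step 1 with the substitution; state before step 1: balance=57138)
step 1 (pay 0): balance=58075
step 2 (pay 10018): balance=49009
step 3 (pay 7967): balance=41845
step 4 (pay 8535): balance=33996
step 5 (pay 8954): balance=25599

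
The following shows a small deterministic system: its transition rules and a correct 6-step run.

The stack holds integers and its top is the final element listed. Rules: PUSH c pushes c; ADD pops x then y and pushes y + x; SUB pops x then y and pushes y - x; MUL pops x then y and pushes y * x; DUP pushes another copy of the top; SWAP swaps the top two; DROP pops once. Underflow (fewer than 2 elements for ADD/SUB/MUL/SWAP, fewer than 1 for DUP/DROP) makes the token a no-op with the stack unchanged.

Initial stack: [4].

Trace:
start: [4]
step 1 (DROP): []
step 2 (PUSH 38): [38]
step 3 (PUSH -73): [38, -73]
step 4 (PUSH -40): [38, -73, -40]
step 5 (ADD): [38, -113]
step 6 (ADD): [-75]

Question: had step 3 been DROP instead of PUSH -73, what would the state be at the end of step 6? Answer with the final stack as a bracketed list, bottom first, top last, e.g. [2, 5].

(re-executing from step 3 with the substitution; state before step 3: [38])
step 3 (DROP): []
step 4 (PUSH -40): [-40]
step 5 (ADD): [-40]
step 6 (ADD): [-40]

[-40]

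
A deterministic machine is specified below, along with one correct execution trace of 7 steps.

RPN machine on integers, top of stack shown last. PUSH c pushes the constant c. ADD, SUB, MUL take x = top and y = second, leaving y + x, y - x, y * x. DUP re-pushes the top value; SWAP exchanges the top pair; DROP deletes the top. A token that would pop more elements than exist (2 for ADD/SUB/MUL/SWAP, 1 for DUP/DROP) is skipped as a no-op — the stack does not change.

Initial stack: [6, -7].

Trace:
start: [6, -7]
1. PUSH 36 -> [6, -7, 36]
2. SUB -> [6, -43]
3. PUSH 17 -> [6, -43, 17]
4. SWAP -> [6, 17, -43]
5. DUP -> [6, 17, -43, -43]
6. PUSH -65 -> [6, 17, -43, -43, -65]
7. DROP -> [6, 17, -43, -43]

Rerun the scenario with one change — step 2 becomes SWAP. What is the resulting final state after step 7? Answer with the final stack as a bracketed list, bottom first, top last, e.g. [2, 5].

[6, 36, 17, -7, -7]

(re-executing from step 2 with the substitution; state before step 2: [6, -7, 36])
2. SWAP -> [6, 36, -7]
3. PUSH 17 -> [6, 36, -7, 17]
4. SWAP -> [6, 36, 17, -7]
5. DUP -> [6, 36, 17, -7, -7]
6. PUSH -65 -> [6, 36, 17, -7, -7, -65]
7. DROP -> [6, 36, 17, -7, -7]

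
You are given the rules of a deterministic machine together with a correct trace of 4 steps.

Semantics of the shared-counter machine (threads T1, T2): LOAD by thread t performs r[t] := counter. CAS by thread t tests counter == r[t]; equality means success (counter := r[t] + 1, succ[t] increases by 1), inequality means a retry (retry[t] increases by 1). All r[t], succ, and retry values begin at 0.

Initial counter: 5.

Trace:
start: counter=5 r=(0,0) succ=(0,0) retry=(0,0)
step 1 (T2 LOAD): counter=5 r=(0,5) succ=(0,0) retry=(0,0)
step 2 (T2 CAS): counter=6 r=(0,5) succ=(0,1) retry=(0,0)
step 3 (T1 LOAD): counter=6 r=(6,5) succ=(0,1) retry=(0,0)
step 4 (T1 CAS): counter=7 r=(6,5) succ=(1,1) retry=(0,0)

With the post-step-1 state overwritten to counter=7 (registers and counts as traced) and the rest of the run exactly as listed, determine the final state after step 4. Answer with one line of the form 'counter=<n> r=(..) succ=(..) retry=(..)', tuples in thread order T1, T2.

state after step 1 := counter=7 r=(0,5) succ=(0,0) retry=(0,0)
step 2 (T2 CAS): counter=7 r=(0,5) succ=(0,0) retry=(0,1)
step 3 (T1 LOAD): counter=7 r=(7,5) succ=(0,0) retry=(0,1)
step 4 (T1 CAS): counter=8 r=(7,5) succ=(1,0) retry=(0,1)

counter=8 r=(7,5) succ=(1,0) retry=(0,1)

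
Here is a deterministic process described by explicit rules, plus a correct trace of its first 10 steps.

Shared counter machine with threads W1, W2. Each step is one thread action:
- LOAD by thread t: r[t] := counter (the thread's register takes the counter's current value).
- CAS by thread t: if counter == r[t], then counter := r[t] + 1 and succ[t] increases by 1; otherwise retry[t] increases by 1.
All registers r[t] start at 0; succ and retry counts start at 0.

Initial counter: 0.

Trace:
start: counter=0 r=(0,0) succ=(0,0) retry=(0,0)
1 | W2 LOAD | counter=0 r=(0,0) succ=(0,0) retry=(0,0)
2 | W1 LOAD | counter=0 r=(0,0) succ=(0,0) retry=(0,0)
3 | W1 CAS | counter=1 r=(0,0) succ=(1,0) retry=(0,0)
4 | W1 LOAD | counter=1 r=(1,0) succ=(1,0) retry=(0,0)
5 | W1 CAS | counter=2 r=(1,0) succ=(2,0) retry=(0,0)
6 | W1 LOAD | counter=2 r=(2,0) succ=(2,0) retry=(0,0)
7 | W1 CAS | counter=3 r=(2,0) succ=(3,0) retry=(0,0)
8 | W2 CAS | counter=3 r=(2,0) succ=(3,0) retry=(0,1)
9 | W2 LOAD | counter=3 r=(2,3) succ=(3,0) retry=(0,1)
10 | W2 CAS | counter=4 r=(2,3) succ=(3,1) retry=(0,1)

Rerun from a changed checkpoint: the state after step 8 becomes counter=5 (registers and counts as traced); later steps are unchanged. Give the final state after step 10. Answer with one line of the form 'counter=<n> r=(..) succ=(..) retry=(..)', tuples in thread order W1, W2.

state after step 8 := counter=5 r=(2,0) succ=(3,0) retry=(0,1)
9 | W2 LOAD | counter=5 r=(2,5) succ=(3,0) retry=(0,1)
10 | W2 CAS | counter=6 r=(2,5) succ=(3,1) retry=(0,1)

counter=6 r=(2,5) succ=(3,1) retry=(0,1)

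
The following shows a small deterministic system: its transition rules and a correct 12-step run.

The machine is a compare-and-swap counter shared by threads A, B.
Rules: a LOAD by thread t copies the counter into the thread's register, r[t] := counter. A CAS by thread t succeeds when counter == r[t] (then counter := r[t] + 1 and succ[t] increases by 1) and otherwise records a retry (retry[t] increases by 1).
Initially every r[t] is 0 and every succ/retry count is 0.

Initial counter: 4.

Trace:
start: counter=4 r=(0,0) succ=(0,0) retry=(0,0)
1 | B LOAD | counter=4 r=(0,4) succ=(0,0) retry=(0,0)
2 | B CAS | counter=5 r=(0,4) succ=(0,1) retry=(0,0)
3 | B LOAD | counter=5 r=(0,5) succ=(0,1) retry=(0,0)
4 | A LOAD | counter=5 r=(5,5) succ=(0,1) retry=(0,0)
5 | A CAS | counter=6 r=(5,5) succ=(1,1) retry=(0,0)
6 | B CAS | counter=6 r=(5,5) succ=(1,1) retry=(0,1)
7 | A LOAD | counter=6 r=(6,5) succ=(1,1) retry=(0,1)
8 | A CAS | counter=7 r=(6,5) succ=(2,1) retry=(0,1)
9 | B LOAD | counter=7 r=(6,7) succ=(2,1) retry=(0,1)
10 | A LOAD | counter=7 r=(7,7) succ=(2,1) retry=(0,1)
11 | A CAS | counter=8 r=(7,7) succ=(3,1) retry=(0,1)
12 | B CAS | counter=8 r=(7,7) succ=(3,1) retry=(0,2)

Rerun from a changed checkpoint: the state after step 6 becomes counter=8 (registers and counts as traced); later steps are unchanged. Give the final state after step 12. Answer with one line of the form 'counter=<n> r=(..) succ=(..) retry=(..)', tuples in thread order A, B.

state after step 6 := counter=8 r=(5,5) succ=(1,1) retry=(0,1)
7 | A LOAD | counter=8 r=(8,5) succ=(1,1) retry=(0,1)
8 | A CAS | counter=9 r=(8,5) succ=(2,1) retry=(0,1)
9 | B LOAD | counter=9 r=(8,9) succ=(2,1) retry=(0,1)
10 | A LOAD | counter=9 r=(9,9) succ=(2,1) retry=(0,1)
11 | A CAS | counter=10 r=(9,9) succ=(3,1) retry=(0,1)
12 | B CAS | counter=10 r=(9,9) succ=(3,1) retry=(0,2)

counter=10 r=(9,9) succ=(3,1) retry=(0,2)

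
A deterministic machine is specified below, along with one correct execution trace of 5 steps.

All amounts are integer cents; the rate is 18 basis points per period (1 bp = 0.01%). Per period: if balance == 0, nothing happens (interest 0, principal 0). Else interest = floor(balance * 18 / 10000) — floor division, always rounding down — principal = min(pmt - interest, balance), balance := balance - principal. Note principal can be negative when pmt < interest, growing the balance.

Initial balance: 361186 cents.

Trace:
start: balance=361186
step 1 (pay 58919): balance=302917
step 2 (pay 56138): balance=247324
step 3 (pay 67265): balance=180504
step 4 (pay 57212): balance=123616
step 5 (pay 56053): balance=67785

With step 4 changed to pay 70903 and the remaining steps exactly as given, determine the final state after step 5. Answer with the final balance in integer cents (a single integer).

(re-executing from step 4 with the substitution; state before step 4: balance=180504)
step 4 (pay 70903): balance=109925
step 5 (pay 56053): balance=54069

54069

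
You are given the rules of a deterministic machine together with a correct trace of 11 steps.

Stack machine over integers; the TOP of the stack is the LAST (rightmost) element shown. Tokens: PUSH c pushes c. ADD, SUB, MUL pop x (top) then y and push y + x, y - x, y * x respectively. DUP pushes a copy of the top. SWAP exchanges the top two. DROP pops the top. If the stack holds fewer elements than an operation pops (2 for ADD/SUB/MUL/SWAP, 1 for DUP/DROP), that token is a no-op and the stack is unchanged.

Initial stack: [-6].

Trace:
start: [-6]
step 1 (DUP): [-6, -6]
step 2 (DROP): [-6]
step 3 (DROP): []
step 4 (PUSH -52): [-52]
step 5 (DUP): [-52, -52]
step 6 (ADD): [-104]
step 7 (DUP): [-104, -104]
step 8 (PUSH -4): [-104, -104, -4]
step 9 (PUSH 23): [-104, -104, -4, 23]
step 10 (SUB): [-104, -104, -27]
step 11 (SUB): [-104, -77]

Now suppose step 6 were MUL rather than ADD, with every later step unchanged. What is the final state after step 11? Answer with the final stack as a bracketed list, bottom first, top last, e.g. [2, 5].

[2704, 2731]

(re-executing from step 6 with the substitution; state before step 6: [-52, -52])
step 6 (MUL): [2704]
step 7 (DUP): [2704, 2704]
step 8 (PUSH -4): [2704, 2704, -4]
step 9 (PUSH 23): [2704, 2704, -4, 23]
step 10 (SUB): [2704, 2704, -27]
step 11 (SUB): [2704, 2731]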